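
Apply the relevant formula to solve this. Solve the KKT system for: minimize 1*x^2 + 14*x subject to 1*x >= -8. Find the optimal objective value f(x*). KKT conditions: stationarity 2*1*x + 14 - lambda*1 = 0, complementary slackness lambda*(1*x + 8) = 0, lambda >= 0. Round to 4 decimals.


Step 1: Try lambda = 0 (constraint inactive).
Stationarity: 2*1*x + 14 = 0
x* = -14/(2*1) = -7.0
Check constraint: 1*-7.0 = -7.0 >= -8 -- satisfied.
Step 2: Compute optimal value.
f(x*) = 1*(-7.0)^2 + 14*(-7.0) = -49.0


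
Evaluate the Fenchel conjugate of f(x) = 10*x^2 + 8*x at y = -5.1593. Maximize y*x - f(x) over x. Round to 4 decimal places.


f*(y) = sup_x {y*x - a*x^2 - b*x} = sup_x {(y-b)*x - a*x^2}
FOC: (y - b) - 2a*x = 0 => x* = (y - b)/(2a)
x* = (-5.1593 - 8)/(2*10) = -0.658
f*(-5.1593) = (y-b)^2/(4a) = (-5.1593 - 8)^2/(4*10)
= 173.1672/40 = 4.3292


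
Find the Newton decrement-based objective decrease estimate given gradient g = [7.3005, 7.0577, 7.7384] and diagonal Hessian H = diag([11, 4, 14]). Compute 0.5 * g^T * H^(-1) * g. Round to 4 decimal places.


Step 1: H is diagonal, so H^(-1) * g = [0.6637, 1.7644, 0.5527].
Step 2: g^T H^(-1) g = sum_i g_i^2 / H_ii
  = (7.3005)^2/11 + (7.0577)^2/4 + (7.7384)^2/14
  = 4.8452 + 12.4528 + 4.2773 = 21.5753
Step 3: Objective decrease = 0.5 * g^T H^(-1) g = 10.7877


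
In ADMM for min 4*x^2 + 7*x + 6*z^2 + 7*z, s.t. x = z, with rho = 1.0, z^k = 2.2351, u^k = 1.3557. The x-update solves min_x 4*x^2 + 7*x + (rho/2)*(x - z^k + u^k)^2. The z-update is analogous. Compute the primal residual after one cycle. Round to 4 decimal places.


ADMM iteration with rho = 1.0, z^k = 2.2351, u^k = 1.3557
Step 1: x-update.
Minimize 4*x^2 + 7*x + (1.0/2)*(x - 2.2351 + 1.3557)^2
FOC: (2*4 + 1.0)*x = -7 + 1.0*(2.2351 - 1.3557)
x^{k+1} = -0.6801
Step 2: z-update.
Minimize 6*z^2 + 7*z + (1.0/2)*(-0.6801 - z + 1.3557)^2
FOC: (2*6 + 1.0)*z = -7 + 1.0*(-0.6801 + 1.3557)
z^{k+1} = -0.4865
Step 3: u-update.
u^{k+1} = 1.3557 - 0.6801 + 0.4865 = 1.1621
Step 4: Primal residual = |-0.6801 + 0.4865| = 0.1936


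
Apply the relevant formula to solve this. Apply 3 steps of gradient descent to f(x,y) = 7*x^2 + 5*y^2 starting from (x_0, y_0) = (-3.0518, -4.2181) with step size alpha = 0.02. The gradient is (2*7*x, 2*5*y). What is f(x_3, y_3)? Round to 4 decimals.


Gradient descent on f(x,y) = 7*x^2 + 5*y^2.
Starting point: (-3.0518, -4.2181), alpha = 0.02
Step 1: grad_x = 2*7*-3.0518 = -42.7252, grad_y = 2*5*-4.2181 = -42.181
  x_1 = -3.0518 - 0.02*-42.7252 = -2.1973
  y_1 = -4.2181 - 0.02*-42.181 = -3.3745
Step 2: grad_x = 2*7*-2.1973 = -30.7621, grad_y = 2*5*-3.3745 = -33.7448
  x_2 = -2.1973 - 0.02*-30.7621 = -1.5821
  y_2 = -3.3745 - 0.02*-33.7448 = -2.6996
Step 3: grad_x = 2*7*-1.5821 = -22.1487, grad_y = 2*5*-2.6996 = -26.9958
  x_3 = -1.5821 - 0.02*-22.1487 = -1.1391
  y_3 = -2.6996 - 0.02*-26.9958 = -2.1597
f(-1.1391, -2.1597) = 7*(-1.1391)^2 + 5*(-2.1597)^2 = 32.4033


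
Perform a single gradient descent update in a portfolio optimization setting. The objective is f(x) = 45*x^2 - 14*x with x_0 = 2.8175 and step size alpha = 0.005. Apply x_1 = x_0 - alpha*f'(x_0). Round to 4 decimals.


We compute the gradient at x_0 and apply the update.
f'(x) = 90*x - 14
f'(2.8175) = 90*2.8175 - 14 = 239.575
x_1 = 2.8175 - 0.005*239.575 = 1.6196


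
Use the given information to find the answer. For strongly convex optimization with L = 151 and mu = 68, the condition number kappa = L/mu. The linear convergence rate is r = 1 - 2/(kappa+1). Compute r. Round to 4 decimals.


Step 1: Compute the condition number.
kappa = L/mu = 151/68 = 2.2206
Step 2: Compute the convergence rate.
r = 1 - 2/(kappa + 1) = 1 - 2*mu/(L + mu) = (L - mu)/(L + mu) = 83/219 = 0.379


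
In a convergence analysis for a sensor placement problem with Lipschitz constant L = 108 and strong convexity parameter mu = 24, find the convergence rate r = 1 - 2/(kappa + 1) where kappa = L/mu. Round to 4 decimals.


Step 1: Compute the condition number.
kappa = L/mu = 108/24 = 4.5
Step 2: Compute the convergence rate.
r = 1 - 2/(kappa + 1) = 1 - 2*mu/(L + mu) = (L - mu)/(L + mu) = 84/132 = 0.6364


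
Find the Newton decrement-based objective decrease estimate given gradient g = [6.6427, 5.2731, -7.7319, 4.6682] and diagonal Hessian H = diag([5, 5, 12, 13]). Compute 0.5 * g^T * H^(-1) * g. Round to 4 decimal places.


Step 1: H is diagonal, so H^(-1) * g = [1.3285, 1.0546, -0.6443, 0.3591].
Step 2: g^T H^(-1) g = sum_i g_i^2 / H_ii
  = (6.6427)^2/5 + (5.2731)^2/5 + (-7.7319)^2/12 + (4.6682)^2/13
  = 8.8251 + 5.5611 + 4.9819 + 1.6763 = 21.0444
Step 3: Objective decrease = 0.5 * g^T H^(-1) g = 10.5222


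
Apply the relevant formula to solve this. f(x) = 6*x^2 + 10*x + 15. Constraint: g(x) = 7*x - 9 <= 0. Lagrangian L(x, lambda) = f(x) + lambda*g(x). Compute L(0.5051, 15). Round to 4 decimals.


Step 1: Evaluate f(x).
f(0.5051) = 6*0.5051^2 + 10*0.5051 + 15 = 21.5818
Step 2: Evaluate g(x).
g(0.5051) = 7*0.5051 - 9 = -5.4643
Step 3: Compute Lagrangian.
L = 21.5818 + 15*-5.4643 = -60.3827


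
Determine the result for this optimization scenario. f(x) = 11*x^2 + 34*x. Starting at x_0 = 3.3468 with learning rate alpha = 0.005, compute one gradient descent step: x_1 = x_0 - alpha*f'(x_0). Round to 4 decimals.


We compute the gradient at x_0 and apply the update.
f'(x) = 22*x + 34
f'(3.3468) = 22*3.3468 + 34 = 107.6296
x_1 = 3.3468 - 0.005*107.6296 = 2.8087


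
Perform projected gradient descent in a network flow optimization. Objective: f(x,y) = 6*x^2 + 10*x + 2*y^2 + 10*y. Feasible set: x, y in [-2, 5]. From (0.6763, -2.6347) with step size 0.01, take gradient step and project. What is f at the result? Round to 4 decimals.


Step 1: Compute gradient at (0.6763, -2.6347).
grad_x = 2*6*0.6763 + 10 = 18.1156
grad_y = 2*2*-2.6347 + 10 = -0.5388
Step 2: Gradient step.
x_raw = 0.6763 - 0.01*18.1156 = 0.4951
y_raw = -2.6347 - 0.01*-0.5388 = -2.6293
Step 3: Project onto [-2, 5].
x_proj = clip(0.4951) = 0.4951
y_proj = clip(-2.6293) = -2.0
Step 4: Evaluate f.
f(0.4951, -2.0) = -5.5776


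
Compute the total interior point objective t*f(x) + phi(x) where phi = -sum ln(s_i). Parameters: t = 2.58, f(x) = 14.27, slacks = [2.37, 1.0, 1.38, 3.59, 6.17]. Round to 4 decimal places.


Step 1: Compute log-barrier.
ln values: [0.8629, 0.0, 0.3221, 1.2782, 1.8197]
phi = -(0.8629 + 0.0 + 0.3221 + 1.2782 + 1.8197) = -4.2828
Step 2: Compute augmented objective.
t*f(x) = 2.58*14.27 = 36.8166
Total = 36.8166 - 4.2828 = 32.5338


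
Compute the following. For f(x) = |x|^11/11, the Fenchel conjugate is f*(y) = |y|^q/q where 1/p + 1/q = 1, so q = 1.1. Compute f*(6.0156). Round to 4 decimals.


The conjugate exponent q satisfies 1/p + 1/q = 1.
p = 11, so q = 11/(11 - 1) = 1.1
|y|^q = 6.0156^1.1 = 7.1979
f*(6.0156) = 7.1979 / 1.1 = 6.5436


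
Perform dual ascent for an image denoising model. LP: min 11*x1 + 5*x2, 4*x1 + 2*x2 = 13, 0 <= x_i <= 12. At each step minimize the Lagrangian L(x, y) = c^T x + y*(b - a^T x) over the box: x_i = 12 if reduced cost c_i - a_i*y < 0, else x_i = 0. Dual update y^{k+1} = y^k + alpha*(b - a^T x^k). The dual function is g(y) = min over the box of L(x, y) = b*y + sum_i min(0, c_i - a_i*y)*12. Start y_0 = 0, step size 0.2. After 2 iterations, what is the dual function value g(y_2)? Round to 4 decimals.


Dual ascent for LP: min 11*x1 + 5*x2, 4*x1 + 2*x2 = 13, 0 <= x_i <= 12
Step 1: y^k = 0.0, reduced costs: (11.0, 5.0)
  x^k = (0.0, 0.0), subgradient = b - a^T x = 13.0
  y^{k+1} = 0.0 + 0.2*13.0 = 2.6
Step 2: y^k = 2.6, reduced costs: (0.6, -0.2)
  x^k = (0.0, 12.0), subgradient = b - a^T x = -11.0
  y^{k+1} = 2.6 + 0.2*-11.0 = 0.4
Dual objective at y_2 = 0.4: reduced costs (9.4, 4.2), box minimizer x = (0.0, 0.0)
g(y_2) = b*y + (c1 - a1*y)*x1 + (c2 - a2*y)*x2 = 13*0.4 + 9.4*0.0 + 4.2*0.0 = 5.2 + 0.0 + 0.0 = 5.2


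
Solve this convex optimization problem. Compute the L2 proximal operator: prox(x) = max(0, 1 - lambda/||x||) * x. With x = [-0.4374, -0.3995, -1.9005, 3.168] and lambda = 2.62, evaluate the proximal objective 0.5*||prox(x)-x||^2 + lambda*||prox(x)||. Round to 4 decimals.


Step 1: Compute ||x||.
||x|| = 3.7415
Step 2: Compute scaling factor.
scale = max(0, 1 - 2.62/3.7415) = 0.2998
Step 3: prox(x) = [-0.1311, -0.1198, -0.5697, 0.9496]
||prox(x)|| = 1.1215
Step 4: Proximal objective.
0.5*||prox-x||^2 = 3.4322
lambda*||prox|| = 2.9383
Total = 6.3706


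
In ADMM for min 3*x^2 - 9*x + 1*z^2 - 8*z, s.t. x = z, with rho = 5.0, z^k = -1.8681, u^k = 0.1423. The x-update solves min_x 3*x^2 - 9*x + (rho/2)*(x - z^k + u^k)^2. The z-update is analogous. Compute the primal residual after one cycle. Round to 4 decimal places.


ADMM iteration with rho = 5.0, z^k = -1.8681, u^k = 0.1423
Step 1: x-update.
Minimize 3*x^2 - 9*x + (5.0/2)*(x + 1.8681 + 0.1423)^2
FOC: (2*3 + 5.0)*x = 9 + 5.0*(-1.8681 - 0.1423)
x^{k+1} = -0.0956
Step 2: z-update.
Minimize 1*z^2 - 8*z + (5.0/2)*(-0.0956 - z + 0.1423)^2
FOC: (2*1 + 5.0)*z = 8 + 5.0*(-0.0956 + 0.1423)
z^{k+1} = 1.1762
Step 3: u-update.
u^{k+1} = 0.1423 - 0.0956 - 1.1762 = -1.1295
Step 4: Primal residual = |-0.0956 - 1.1762| = 1.2718


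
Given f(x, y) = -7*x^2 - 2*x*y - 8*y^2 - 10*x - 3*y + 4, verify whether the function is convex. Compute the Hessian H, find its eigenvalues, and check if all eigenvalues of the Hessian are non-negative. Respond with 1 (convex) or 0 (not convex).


The Hessian of f(x,y) = -7*x^2 - 2*x*y - 8*y^2 - 10*x - 3*y + 4 is:
H = [[-14, -2], [-2, -16]]
Trace = -14 - 16 = -30
Determinant = -14*-16 - (-2)^2 = 220
Discriminant = (-30)^2 - 4*220 = 20.0
Eigenvalues: lambda_1 = -17.2361, lambda_2 = -12.7639
The function is not convex.

0


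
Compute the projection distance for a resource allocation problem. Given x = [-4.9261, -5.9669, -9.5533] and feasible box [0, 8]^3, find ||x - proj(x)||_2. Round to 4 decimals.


Project each component onto [0, 8].
clip(-4.9261) = 0.0, clip(-5.9669) = 0.0, clip(-9.5533) = 0.0
Projection = [0.0, 0.0, 0.0]
Squared diffs: [24.2665, 35.6039, 91.2655]
Distance = sqrt(151.1359) = 12.2937


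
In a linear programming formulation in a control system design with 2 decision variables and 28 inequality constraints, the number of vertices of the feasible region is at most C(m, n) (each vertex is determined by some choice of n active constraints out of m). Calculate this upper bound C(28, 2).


Each vertex corresponds to some choice of n active constraints out of m, so the number of vertices is at most C(m, n) = m! / (n!(m-n)!).
m = 28, n = 2
Numerator: 28 * 27
Denominator: 2! = 2
C(28, 2) = 378


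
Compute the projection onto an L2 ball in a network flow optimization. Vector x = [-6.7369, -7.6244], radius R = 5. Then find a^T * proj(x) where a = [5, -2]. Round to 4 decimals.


Step 1: Compute ||x|| (intermediates to 6 decimals).
||x|| = sqrt((-6.7369)^2 + (-7.6244)^2) = 10.174345
Step 2: Project.
Since ||x|| > R, scale = R/||x|| = 5/10.174345 = 0.491432, proj(x) = scale * x
proj(x) = [-3.310728, -3.746874]
Step 3: Dot product.
a^T * proj(x) = 5*(-3.310728) - 2*(-3.746874) = -9.0599


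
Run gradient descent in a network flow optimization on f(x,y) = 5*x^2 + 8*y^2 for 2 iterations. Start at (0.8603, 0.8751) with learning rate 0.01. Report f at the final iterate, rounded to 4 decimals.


Gradient descent on f(x,y) = 5*x^2 + 8*y^2.
Starting point: (0.8603, 0.8751), alpha = 0.01
Step 1: grad_x = 2*5*0.8603 = 8.603, grad_y = 2*8*0.8751 = 14.0016
  x_1 = 0.8603 - 0.01*8.603 = 0.7743
  y_1 = 0.8751 - 0.01*14.0016 = 0.7351
Step 2: grad_x = 2*5*0.7743 = 7.7427, grad_y = 2*8*0.7351 = 11.7613
  x_2 = 0.7743 - 0.01*7.7427 = 0.6968
  y_2 = 0.7351 - 0.01*11.7613 = 0.6175
f(0.6968, 0.6175) = 5*0.6968^2 + 8*0.6175^2 = 5.4781


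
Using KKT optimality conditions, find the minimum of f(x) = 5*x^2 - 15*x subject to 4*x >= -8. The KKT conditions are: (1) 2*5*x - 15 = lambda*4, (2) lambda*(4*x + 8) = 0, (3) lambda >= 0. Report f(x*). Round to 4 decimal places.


Step 1: Try lambda = 0 (constraint inactive).
Stationarity: 2*5*x - 15 = 0
x* = 15/(2*5) = 1.5
Check constraint: 4*1.5 = 6.0 >= -8 -- satisfied.
Step 2: Compute optimal value.
f(x*) = 5*1.5^2 - 15*1.5 = -11.25


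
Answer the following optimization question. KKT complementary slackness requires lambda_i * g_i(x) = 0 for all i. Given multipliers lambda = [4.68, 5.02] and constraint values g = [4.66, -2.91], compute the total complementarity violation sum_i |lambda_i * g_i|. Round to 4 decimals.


KKT complementary slackness check:
lambda_1 * g_1 = 4.68 * 4.66 = 21.8088
lambda_2 * g_2 = 5.02 * -2.91 = -14.6082
Total violation = 21.8088 + 14.6082 = 36.417


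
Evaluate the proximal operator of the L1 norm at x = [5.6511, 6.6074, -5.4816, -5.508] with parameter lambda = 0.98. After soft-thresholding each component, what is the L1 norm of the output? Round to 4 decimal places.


Soft-thresholding with lambda = 0.98:
prox(5.6511) = sign(5.6511)*max(|5.6511| - 0.98, 0) = 4.6711
prox(6.6074) = sign(6.6074)*max(|6.6074| - 0.98, 0) = 5.6274
prox(-5.4816) = sign(-5.4816)*max(|-5.4816| - 0.98, 0) = -4.5016
prox(-5.508) = sign(-5.508)*max(|-5.508| - 0.98, 0) = -4.528
prox(x) = [4.6711, 5.6274, -4.5016, -4.528]
||prox(x)||_1 = 4.6711 + 5.6274 + 4.5016 + 4.528 = 19.3281


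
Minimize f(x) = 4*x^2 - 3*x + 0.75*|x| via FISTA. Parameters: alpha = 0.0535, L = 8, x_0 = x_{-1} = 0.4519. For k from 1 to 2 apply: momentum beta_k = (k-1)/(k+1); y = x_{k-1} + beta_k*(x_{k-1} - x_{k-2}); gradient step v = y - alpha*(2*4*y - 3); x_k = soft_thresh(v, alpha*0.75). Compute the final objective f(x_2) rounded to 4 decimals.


FISTA on f(x) = 4*x^2 - 3*x + 0.75*|x|
L = 8, alpha = 0.0535
Iteration 1: beta = 0.0, y = 0.4519 + 0.0*(0.4519 - 0.4519) = 0.4519
  grad(y) = 0.6152, v = y - alpha*grad = 0.419
  prox(v) = soft_thresh(0.419, 0.0401) = 0.3789
Iteration 2: beta = 0.3333, y = 0.3789 + 0.3333*(0.3789 - 0.4519) = 0.3545
  grad(y) = -0.1639, v = y - alpha*grad = 0.3633
  prox(v) = soft_thresh(0.3633, 0.0401) = 0.3232
f(x_2) = 4*0.3232^2 - 3*0.3232 + 0.75*|0.3232| = -0.3094


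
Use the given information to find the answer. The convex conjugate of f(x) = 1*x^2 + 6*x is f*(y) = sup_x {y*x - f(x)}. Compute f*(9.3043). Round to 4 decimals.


f*(y) = sup_x {y*x - a*x^2 - b*x} = sup_x {(y-b)*x - a*x^2}
FOC: (y - b) - 2a*x = 0 => x* = (y - b)/(2a)
x* = (9.3043 - 6)/(2*1) = 1.6522
f*(9.3043) = (y-b)^2/(4a) = (9.3043 - 6)^2/(4*1)
= 10.9184/4 = 2.7296


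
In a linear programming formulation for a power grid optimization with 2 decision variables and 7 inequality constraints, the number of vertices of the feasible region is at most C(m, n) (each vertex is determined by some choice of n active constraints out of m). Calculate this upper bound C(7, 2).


Each vertex corresponds to some choice of n active constraints out of m, so the number of vertices is at most C(m, n) = m! / (n!(m-n)!).
m = 7, n = 2
Numerator: 7 * 6
Denominator: 2! = 2
C(7, 2) = 21


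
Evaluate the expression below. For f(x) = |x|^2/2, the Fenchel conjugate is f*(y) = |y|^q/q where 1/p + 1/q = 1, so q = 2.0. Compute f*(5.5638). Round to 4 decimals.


The conjugate exponent q satisfies 1/p + 1/q = 1.
p = 2, so q = 2/(2 - 1) = 2.0
|y|^q = 5.5638^2.0 = 30.9559
f*(5.5638) = 30.9559 / 2.0 = 15.4779


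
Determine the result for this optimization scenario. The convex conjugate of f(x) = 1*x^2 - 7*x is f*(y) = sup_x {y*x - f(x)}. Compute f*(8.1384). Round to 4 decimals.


f*(y) = sup_x {y*x - a*x^2 - b*x} = sup_x {(y-b)*x - a*x^2}
FOC: (y - b) - 2a*x = 0 => x* = (y - b)/(2a)
x* = (8.1384 + 7)/(2*1) = 7.5692
f*(8.1384) = (y-b)^2/(4a) = (8.1384 + 7)^2/(4*1)
= 229.1712/4 = 57.2928


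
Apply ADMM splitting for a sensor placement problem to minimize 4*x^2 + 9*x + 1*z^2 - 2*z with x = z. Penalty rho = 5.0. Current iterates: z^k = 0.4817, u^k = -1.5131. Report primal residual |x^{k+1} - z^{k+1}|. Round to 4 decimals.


ADMM iteration with rho = 5.0, z^k = 0.4817, u^k = -1.5131
Step 1: x-update.
Minimize 4*x^2 + 9*x + (5.0/2)*(x - 0.4817 - 1.5131)^2
FOC: (2*4 + 5.0)*x = -9 + 5.0*(0.4817 + 1.5131)
x^{k+1} = 0.0749
Step 2: z-update.
Minimize 1*z^2 - 2*z + (5.0/2)*(0.0749 - z - 1.5131)^2
FOC: (2*1 + 5.0)*z = 2 + 5.0*(0.0749 - 1.5131)
z^{k+1} = -0.7416
Step 3: u-update.
u^{k+1} = -1.5131 + 0.0749 + 0.7416 = -0.6966
Step 4: Primal residual = |0.0749 + 0.7416| = 0.8165


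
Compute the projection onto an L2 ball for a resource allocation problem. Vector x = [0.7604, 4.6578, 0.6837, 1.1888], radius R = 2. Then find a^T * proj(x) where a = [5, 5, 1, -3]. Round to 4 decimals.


Step 1: Compute ||x|| (intermediates to 6 decimals).
||x|| = sqrt(0.7604^2 + 4.6578^2 + 0.6837^2 + 1.1888^2) = 4.914672
Step 2: Project.
Since ||x|| > R, scale = R/||x|| = 2/4.914672 = 0.406945, proj(x) = scale * x
proj(x) = [0.309441, 1.895468, 0.278228, 0.483776]
Step 3: Dot product.
a^T * proj(x) = 5*0.309441 + 5*1.895468 + 1*0.278228 - 3*0.483776 = 9.8514


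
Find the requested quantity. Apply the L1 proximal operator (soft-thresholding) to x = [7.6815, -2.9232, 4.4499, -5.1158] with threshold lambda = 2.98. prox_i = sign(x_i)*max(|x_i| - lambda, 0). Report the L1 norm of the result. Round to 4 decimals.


Soft-thresholding with lambda = 2.98:
prox(7.6815) = sign(7.6815)*max(|7.6815| - 2.98, 0) = 4.7015
prox(-2.9232) = sign(-2.9232)*max(|-2.9232| - 2.98, 0) = 0.0
prox(4.4499) = sign(4.4499)*max(|4.4499| - 2.98, 0) = 1.4699
prox(-5.1158) = sign(-5.1158)*max(|-5.1158| - 2.98, 0) = -2.1358
prox(x) = [4.7015, 0.0, 1.4699, -2.1358]
||prox(x)||_1 = 4.7015 + 0.0 + 1.4699 + 2.1358 = 8.3072


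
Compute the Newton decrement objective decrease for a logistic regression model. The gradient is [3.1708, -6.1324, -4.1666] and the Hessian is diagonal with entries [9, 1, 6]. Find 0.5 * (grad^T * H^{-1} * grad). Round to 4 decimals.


Step 1: H is diagonal, so H^(-1) * g = [0.3523, -6.1324, -0.6944].
Step 2: g^T H^(-1) g = sum_i g_i^2 / H_ii
  = (3.1708)^2/9 + (-6.1324)^2/1 + (-4.1666)^2/6
  = 1.1171 + 37.6063 + 2.8934 = 41.6169
Step 3: Objective decrease = 0.5 * g^T H^(-1) g = 20.8084


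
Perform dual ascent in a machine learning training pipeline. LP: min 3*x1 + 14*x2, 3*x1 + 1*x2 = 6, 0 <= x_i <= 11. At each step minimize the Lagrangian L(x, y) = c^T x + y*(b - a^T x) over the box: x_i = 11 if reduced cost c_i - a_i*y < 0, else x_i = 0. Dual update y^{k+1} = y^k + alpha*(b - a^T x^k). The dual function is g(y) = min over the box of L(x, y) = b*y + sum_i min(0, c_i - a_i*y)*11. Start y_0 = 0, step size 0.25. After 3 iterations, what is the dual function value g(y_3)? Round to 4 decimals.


Dual ascent for LP: min 3*x1 + 14*x2, 3*x1 + 1*x2 = 6, 0 <= x_i <= 11
Step 1: y^k = 0.0, reduced costs: (3.0, 14.0)
  x^k = (0.0, 0.0), subgradient = b - a^T x = 6.0
  y^{k+1} = 0.0 + 0.25*6.0 = 1.5
Step 2: y^k = 1.5, reduced costs: (-1.5, 12.5)
  x^k = (11.0, 0.0), subgradient = b - a^T x = -27.0
  y^{k+1} = 1.5 + 0.25*-27.0 = -5.25
Step 3: y^k = -5.25, reduced costs: (18.75, 19.25)
  x^k = (0.0, 0.0), subgradient = b - a^T x = 6.0
  y^{k+1} = -5.25 + 0.25*6.0 = -3.75
Dual objective at y_3 = -3.75: reduced costs (14.25, 17.75), box minimizer x = (0.0, 0.0)
g(y_3) = b*y + (c1 - a1*y)*x1 + (c2 - a2*y)*x2 = 6*(-3.75) + 14.25*0.0 + 17.75*0.0 = -22.5 + 0.0 + 0.0 = -22.5


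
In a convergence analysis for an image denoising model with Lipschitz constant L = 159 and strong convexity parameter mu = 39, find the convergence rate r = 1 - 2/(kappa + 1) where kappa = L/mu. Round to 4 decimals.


Step 1: Compute the condition number.
kappa = L/mu = 159/39 = 4.0769
Step 2: Compute the convergence rate.
r = 1 - 2/(kappa + 1) = 1 - 2*mu/(L + mu) = (L - mu)/(L + mu) = 120/198 = 0.6061


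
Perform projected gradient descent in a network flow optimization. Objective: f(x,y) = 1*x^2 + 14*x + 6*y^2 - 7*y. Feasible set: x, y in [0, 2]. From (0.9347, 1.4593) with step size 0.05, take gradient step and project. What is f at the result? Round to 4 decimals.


Step 1: Compute gradient at (0.9347, 1.4593).
grad_x = 2*1*0.9347 + 14 = 15.8694
grad_y = 2*6*1.4593 - 7 = 10.5116
Step 2: Gradient step.
x_raw = 0.9347 - 0.05*15.8694 = 0.1412
y_raw = 1.4593 - 0.05*10.5116 = 0.9337
Step 3: Project onto [0, 2].
x_proj = clip(0.1412) = 0.1412
y_proj = clip(0.9337) = 0.9337
Step 4: Evaluate f.
f(0.1412, 0.9337) = 0.6921


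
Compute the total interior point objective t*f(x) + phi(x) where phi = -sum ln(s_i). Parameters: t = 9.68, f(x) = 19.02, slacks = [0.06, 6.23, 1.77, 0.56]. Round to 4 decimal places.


Step 1: Compute log-barrier.
ln values: [-2.8134, 1.8294, 0.571, -0.5798]
phi = -(-2.8134 + 1.8294 + 0.571 - 0.5798) = 0.9929
Step 2: Compute augmented objective.
t*f(x) = 9.68*19.02 = 184.1136
Total = 184.1136 + 0.9929 = 185.1065


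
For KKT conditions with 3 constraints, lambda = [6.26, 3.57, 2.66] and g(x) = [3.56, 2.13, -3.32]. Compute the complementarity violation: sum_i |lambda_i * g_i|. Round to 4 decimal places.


KKT complementary slackness check:
lambda_1 * g_1 = 6.26 * 3.56 = 22.2856
lambda_2 * g_2 = 3.57 * 2.13 = 7.6041
lambda_3 * g_3 = 2.66 * -3.32 = -8.8312
Total violation = 22.2856 + 7.6041 + 8.8312 = 38.7209


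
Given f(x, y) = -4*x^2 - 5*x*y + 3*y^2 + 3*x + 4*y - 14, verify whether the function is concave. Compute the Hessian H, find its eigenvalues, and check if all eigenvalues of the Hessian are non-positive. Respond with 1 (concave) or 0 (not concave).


The Hessian of f(x,y) = -4*x^2 - 5*x*y + 3*y^2 + 3*x + 4*y - 14 is:
H = [[-8, -5], [-5, 6]]
Trace = -8 + 6 = -2
Determinant = -8*6 - (-5)^2 = -73
Discriminant = (-2)^2 - 4*-73 = 296.0
Eigenvalues: lambda_1 = -9.6023, lambda_2 = 7.6023
The function is not concave.

0


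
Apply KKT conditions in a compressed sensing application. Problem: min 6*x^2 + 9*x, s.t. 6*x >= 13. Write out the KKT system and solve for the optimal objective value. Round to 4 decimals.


Step 1: Try lambda = 0 (constraint inactive).
x_unc = -9/(2*6) = -0.75
Check: 6*-0.75 = -4.5 < 13 -- violated!
Step 2: Constraint must be active: 6*x = 13
x* = 13/6 = 2.1667 (rounded; the exact value 13/6 is used below)
lambda = (2*6*(13/6) + 9)/6 = 5.8333
Step 3: Compute optimal value.
f(x*) = 6*(13/6)^2 + 9*(13/6) = 47.6667


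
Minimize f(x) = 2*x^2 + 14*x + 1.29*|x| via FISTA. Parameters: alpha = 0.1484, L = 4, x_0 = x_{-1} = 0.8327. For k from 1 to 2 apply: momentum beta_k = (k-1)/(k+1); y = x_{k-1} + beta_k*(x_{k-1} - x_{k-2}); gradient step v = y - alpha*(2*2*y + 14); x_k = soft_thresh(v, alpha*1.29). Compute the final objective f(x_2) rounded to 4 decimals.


FISTA on f(x) = 2*x^2 + 14*x + 1.29*|x|
L = 4, alpha = 0.1484
Iteration 1: beta = 0.0, y = 0.8327 + 0.0*(0.8327 - 0.8327) = 0.8327
  grad(y) = 17.3308, v = y - alpha*grad = -1.7392
  prox(v) = soft_thresh(-1.7392, 0.1914) = -1.5478
Iteration 2: beta = 0.3333, y = -1.5478 + 0.3333*(-1.5478 - 0.8327) = -2.3412
  grad(y) = 4.635, v = y - alpha*grad = -3.0291
  prox(v) = soft_thresh(-3.0291, 0.1914) = -2.8376
f(x_2) = 2*(-2.8376)^2 + 14*(-2.8376) + 1.29*|-2.8376| = -19.962


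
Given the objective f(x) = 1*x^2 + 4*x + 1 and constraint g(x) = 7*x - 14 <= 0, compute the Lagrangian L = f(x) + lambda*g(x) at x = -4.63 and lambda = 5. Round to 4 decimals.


Step 1: Evaluate f(x).
f(-4.63) = 1*(-4.63)^2 + 4*(-4.63) + 1 = 3.9169
Step 2: Evaluate g(x).
g(-4.63) = 7*-4.63 - 14 = -46.41
Step 3: Compute Lagrangian.
L = 3.9169 + 5*-46.41 = -228.1331


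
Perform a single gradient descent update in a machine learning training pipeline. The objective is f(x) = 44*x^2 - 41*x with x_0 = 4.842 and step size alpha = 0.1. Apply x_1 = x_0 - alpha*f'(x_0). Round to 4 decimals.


We compute the gradient at x_0 and apply the update.
f'(x) = 88*x - 41
f'(4.842) = 88*4.842 - 41 = 385.096
x_1 = 4.842 - 0.1*385.096 = -33.6676


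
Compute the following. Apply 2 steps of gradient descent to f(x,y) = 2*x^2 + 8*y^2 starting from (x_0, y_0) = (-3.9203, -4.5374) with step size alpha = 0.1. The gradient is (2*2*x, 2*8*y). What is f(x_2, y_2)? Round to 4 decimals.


Gradient descent on f(x,y) = 2*x^2 + 8*y^2.
Starting point: (-3.9203, -4.5374), alpha = 0.1
Step 1: grad_x = 2*2*-3.9203 = -15.6812, grad_y = 2*8*-4.5374 = -72.5984
  x_1 = -3.9203 - 0.1*-15.6812 = -2.3522
  y_1 = -4.5374 - 0.1*-72.5984 = 2.7224
Step 2: grad_x = 2*2*-2.3522 = -9.4087, grad_y = 2*8*2.7224 = 43.559
  x_2 = -2.3522 - 0.1*-9.4087 = -1.4113
  y_2 = 2.7224 - 0.1*43.559 = -1.6335
f(-1.4113, -1.6335) = 2*(-1.4113)^2 + 8*(-1.6335)^2 = 25.3292


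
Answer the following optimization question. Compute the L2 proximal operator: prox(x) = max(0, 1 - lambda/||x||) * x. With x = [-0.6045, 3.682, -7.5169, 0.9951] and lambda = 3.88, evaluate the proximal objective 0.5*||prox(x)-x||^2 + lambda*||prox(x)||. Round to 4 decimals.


Step 1: Compute ||x||.
||x|| = 8.4508
Step 2: Compute scaling factor.
scale = max(0, 1 - 3.88/8.4508) = 0.5409
Step 3: prox(x) = [-0.327, 1.9915, -4.0657, 0.5382]
||prox(x)|| = 4.5708
Step 4: Proximal objective.
0.5*||prox-x||^2 = 7.5272
lambda*||prox|| = 17.7347
Total = 25.262


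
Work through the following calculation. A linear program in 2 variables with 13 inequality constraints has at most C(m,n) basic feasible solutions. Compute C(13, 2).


Each vertex corresponds to some choice of n active constraints out of m, so the number of vertices is at most C(m, n) = m! / (n!(m-n)!).
m = 13, n = 2
Numerator: 13 * 12
Denominator: 2! = 2
C(13, 2) = 78


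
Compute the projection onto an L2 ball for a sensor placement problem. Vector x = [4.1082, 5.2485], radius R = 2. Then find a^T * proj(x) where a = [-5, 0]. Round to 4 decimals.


Step 1: Compute ||x|| (intermediates to 6 decimals).
||x|| = sqrt(4.1082^2 + 5.2485^2) = 6.665138
Step 2: Project.
Since ||x|| > R, scale = R/||x|| = 2/6.665138 = 0.300069, proj(x) = scale * x
proj(x) = [1.232743, 1.574912]
Step 3: Dot product.
a^T * proj(x) = -5*1.232743 + 0*1.574912 = -6.1637


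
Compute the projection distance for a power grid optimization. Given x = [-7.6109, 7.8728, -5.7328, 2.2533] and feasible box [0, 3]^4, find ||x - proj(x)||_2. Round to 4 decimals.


Project each component onto [0, 3].
clip(-7.6109) = 0.0, clip(7.8728) = 3.0, clip(-5.7328) = 0.0, clip(2.2533) = 2.2533
Projection = [0.0, 3.0, 0.0, 2.2533]
Squared diffs: [57.9258, 23.7442, 32.865, 0.0]
Distance = sqrt(114.535) = 10.7021


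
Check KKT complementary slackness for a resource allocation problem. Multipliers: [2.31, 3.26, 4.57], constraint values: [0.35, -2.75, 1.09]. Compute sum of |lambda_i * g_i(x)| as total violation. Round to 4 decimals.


KKT complementary slackness check:
lambda_1 * g_1 = 2.31 * 0.35 = 0.8085
lambda_2 * g_2 = 3.26 * -2.75 = -8.965
lambda_3 * g_3 = 4.57 * 1.09 = 4.9813
Total violation = 0.8085 + 8.965 + 4.9813 = 14.7548


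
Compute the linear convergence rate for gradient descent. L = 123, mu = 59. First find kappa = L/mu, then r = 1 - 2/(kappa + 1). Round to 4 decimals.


Step 1: Compute the condition number.
kappa = L/mu = 123/59 = 2.0847
Step 2: Compute the convergence rate.
r = 1 - 2/(kappa + 1) = 1 - 2*mu/(L + mu) = (L - mu)/(L + mu) = 64/182 = 0.3516


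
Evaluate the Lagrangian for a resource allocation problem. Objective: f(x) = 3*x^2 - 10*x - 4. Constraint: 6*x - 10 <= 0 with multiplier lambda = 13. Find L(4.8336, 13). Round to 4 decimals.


Step 1: Evaluate f(x).
f(4.8336) = 3*4.8336^2 - 10*4.8336 - 4 = 17.7551
Step 2: Evaluate g(x).
g(4.8336) = 6*4.8336 - 10 = 19.0016
Step 3: Compute Lagrangian.
L = 17.7551 + 13*19.0016 = 264.7759


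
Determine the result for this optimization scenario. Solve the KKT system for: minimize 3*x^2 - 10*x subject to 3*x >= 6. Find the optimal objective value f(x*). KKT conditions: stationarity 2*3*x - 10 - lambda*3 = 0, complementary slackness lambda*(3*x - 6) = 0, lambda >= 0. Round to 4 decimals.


Step 1: Try lambda = 0 (constraint inactive).
x_unc = 10/(2*3) = 1.6667
Check: 3*1.6667 = 5.0001 < 6 -- violated!
Step 2: Constraint must be active: 3*x = 6
x* = 6/3 = 2.0
lambda = (2*3*2.0 - 10)/3 = 0.6667
Step 3: Compute optimal value.
f(x*) = 3*2.0^2 - 10*2.0 = -8.0


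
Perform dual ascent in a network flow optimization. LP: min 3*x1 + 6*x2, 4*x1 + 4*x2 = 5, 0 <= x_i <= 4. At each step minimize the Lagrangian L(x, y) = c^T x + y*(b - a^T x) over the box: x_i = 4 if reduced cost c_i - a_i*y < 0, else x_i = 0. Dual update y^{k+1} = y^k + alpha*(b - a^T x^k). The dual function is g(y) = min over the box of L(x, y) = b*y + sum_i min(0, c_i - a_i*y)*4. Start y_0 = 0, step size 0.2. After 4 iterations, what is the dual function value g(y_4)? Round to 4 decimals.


Dual ascent for LP: min 3*x1 + 6*x2, 4*x1 + 4*x2 = 5, 0 <= x_i <= 4
Step 1: y^k = 0.0, reduced costs: (3.0, 6.0)
  x^k = (0.0, 0.0), subgradient = b - a^T x = 5.0
  y^{k+1} = 0.0 + 0.2*5.0 = 1.0
Step 2: y^k = 1.0, reduced costs: (-1.0, 2.0)
  x^k = (4.0, 0.0), subgradient = b - a^T x = -11.0
  y^{k+1} = 1.0 + 0.2*-11.0 = -1.2
Step 3: y^k = -1.2, reduced costs: (7.8, 10.8)
  x^k = (0.0, 0.0), subgradient = b - a^T x = 5.0
  y^{k+1} = -1.2 + 0.2*5.0 = -0.2
Step 4: y^k = -0.2, reduced costs: (3.8, 6.8)
  x^k = (0.0, 0.0), subgradient = b - a^T x = 5.0
  y^{k+1} = -0.2 + 0.2*5.0 = 0.8
Dual objective at y_4 = 0.8: reduced costs (-0.2, 2.8), box minimizer x = (4.0, 0.0)
g(y_4) = b*y + (c1 - a1*y)*x1 + (c2 - a2*y)*x2 = 5*0.8 + (-0.2)*4.0 + 2.8*0.0 = 4.0 - 0.8 + 0.0 = 3.2


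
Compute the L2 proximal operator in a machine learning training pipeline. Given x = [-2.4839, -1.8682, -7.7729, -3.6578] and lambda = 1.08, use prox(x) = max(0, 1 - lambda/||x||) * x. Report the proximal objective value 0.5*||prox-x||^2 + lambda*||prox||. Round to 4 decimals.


Step 1: Compute ||x||.
||x|| = 9.1355
Step 2: Compute scaling factor.
scale = max(0, 1 - 1.08/9.1355) = 0.8818
Step 3: prox(x) = [-2.1903, -1.6473, -6.854, -3.2254]
||prox(x)|| = 8.0555
Step 4: Proximal objective.
0.5*||prox-x||^2 = 0.5832
lambda*||prox|| = 8.6999
Total = 9.2831


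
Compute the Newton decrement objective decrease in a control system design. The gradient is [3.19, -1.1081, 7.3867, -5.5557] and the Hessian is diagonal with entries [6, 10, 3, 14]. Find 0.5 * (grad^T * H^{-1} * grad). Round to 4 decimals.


Step 1: H is diagonal, so H^(-1) * g = [0.5317, -0.1108, 2.4622, -0.3968].
Step 2: g^T H^(-1) g = sum_i g_i^2 / H_ii
  = (3.19)^2/6 + (-1.1081)^2/10 + (7.3867)^2/3 + (-5.5557)^2/14
  = 1.696 + 0.1228 + 18.1878 + 2.2047 = 22.2113
Step 3: Objective decrease = 0.5 * g^T H^(-1) g = 11.1056


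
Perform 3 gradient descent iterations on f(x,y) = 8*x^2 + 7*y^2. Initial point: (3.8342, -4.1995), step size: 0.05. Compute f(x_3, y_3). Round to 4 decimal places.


Gradient descent on f(x,y) = 8*x^2 + 7*y^2.
Starting point: (3.8342, -4.1995), alpha = 0.05
Step 1: grad_x = 2*8*3.8342 = 61.3472, grad_y = 2*7*-4.1995 = -58.793
  x_1 = 3.8342 - 0.05*61.3472 = 0.7668
  y_1 = -4.1995 - 0.05*-58.793 = -1.2599
Step 2: grad_x = 2*8*0.7668 = 12.2694, grad_y = 2*7*-1.2599 = -17.6379
  x_2 = 0.7668 - 0.05*12.2694 = 0.1534
  y_2 = -1.2599 - 0.05*-17.6379 = -0.378
Step 3: grad_x = 2*8*0.1534 = 2.4539, grad_y = 2*7*-0.378 = -5.2914
  x_3 = 0.1534 - 0.05*2.4539 = 0.0307
  y_3 = -0.378 - 0.05*-5.2914 = -0.1134
f(0.0307, -0.1134) = 8*0.0307^2 + 7*(-0.1134)^2 = 0.0975


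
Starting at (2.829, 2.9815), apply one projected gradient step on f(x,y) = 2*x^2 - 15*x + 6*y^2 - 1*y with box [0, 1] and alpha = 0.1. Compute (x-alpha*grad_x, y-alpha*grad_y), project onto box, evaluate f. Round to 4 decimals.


Step 1: Compute gradient at (2.829, 2.9815).
grad_x = 2*2*2.829 - 15 = -3.684
grad_y = 2*6*2.9815 - 1 = 34.778
Step 2: Gradient step.
x_raw = 2.829 - 0.1*-3.684 = 3.1974
y_raw = 2.9815 - 0.1*34.778 = -0.4963
Step 3: Project onto [0, 1].
x_proj = clip(3.1974) = 1.0
y_proj = clip(-0.4963) = 0.0
Step 4: Evaluate f.
f(1.0, 0.0) = -13.0


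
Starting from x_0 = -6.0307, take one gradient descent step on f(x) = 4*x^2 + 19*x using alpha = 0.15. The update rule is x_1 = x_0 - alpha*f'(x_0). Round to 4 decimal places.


We compute the gradient at x_0 and apply the update.
f'(x) = 8*x + 19
f'(-6.0307) = 8*-6.0307 + 19 = -29.2456
x_1 = -6.0307 - 0.15*-29.2456 = -1.6439


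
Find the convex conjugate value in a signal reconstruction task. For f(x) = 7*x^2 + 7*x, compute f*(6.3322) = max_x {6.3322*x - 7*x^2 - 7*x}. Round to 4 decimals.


f*(y) = sup_x {y*x - a*x^2 - b*x} = sup_x {(y-b)*x - a*x^2}
FOC: (y - b) - 2a*x = 0 => x* = (y - b)/(2a)
x* = (6.3322 - 7)/(2*7) = -0.0477
f*(6.3322) = (y-b)^2/(4a) = (6.3322 - 7)^2/(4*7)
= 0.446/28 = 0.0159


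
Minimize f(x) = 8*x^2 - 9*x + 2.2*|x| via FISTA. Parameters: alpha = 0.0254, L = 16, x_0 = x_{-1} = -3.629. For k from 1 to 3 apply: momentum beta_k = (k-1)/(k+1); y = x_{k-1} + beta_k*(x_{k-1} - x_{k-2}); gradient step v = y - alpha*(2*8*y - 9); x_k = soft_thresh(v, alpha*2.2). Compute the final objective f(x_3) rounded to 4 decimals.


FISTA on f(x) = 8*x^2 - 9*x + 2.2*|x|
L = 16, alpha = 0.0254
Iteration 1: beta = 0.0, y = -3.629 + 0.0*(-3.629 + 3.629) = -3.629
  grad(y) = -67.064, v = y - alpha*grad = -1.9256
  prox(v) = soft_thresh(-1.9256, 0.0559) = -1.8697
Iteration 2: beta = 0.3333, y = -1.8697 + 0.3333*(-1.8697 + 3.629) = -1.2833
  grad(y) = -29.5321, v = y - alpha*grad = -0.5331
  prox(v) = soft_thresh(-0.5331, 0.0559) = -0.4773
Iteration 3: beta = 0.5, y = -0.4773 + 0.5*(-0.4773 + 1.8697) = 0.219
  grad(y) = -5.4967, v = y - alpha*grad = 0.3586
  prox(v) = soft_thresh(0.3586, 0.0559) = 0.3027
f(x_3) = 8*0.3027^2 - 9*0.3027 + 2.2*|0.3027| = -1.3253


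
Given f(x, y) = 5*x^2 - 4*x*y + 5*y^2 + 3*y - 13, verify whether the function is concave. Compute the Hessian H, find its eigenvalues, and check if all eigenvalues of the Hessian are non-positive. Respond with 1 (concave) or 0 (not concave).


The Hessian of f(x,y) = 5*x^2 - 4*x*y + 5*y^2 + 3*y - 13 is:
H = [[10, -4], [-4, 10]]
Trace = 10 + 10 = 20
Determinant = 10*10 - (-4)^2 = 84
Discriminant = (20)^2 - 4*84 = 64.0
Eigenvalues: lambda_1 = 6.0, lambda_2 = 14.0
The function is not concave.

0


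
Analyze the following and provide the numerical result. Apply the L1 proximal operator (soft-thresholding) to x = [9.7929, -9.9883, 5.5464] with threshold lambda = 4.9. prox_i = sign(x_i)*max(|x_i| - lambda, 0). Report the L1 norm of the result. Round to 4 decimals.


Soft-thresholding with lambda = 4.9:
prox(9.7929) = sign(9.7929)*max(|9.7929| - 4.9, 0) = 4.8929
prox(-9.9883) = sign(-9.9883)*max(|-9.9883| - 4.9, 0) = -5.0883
prox(5.5464) = sign(5.5464)*max(|5.5464| - 4.9, 0) = 0.6464
prox(x) = [4.8929, -5.0883, 0.6464]
||prox(x)||_1 = 4.8929 + 5.0883 + 0.6464 = 10.6276


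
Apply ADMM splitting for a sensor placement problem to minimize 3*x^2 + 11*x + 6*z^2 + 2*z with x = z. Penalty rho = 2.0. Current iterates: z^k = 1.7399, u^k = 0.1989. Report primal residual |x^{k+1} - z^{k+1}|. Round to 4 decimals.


ADMM iteration with rho = 2.0, z^k = 1.7399, u^k = 0.1989
Step 1: x-update.
Minimize 3*x^2 + 11*x + (2.0/2)*(x - 1.7399 + 0.1989)^2
FOC: (2*3 + 2.0)*x = -11 + 2.0*(1.7399 - 0.1989)
x^{k+1} = -0.9898
Step 2: z-update.
Minimize 6*z^2 + 2*z + (2.0/2)*(-0.9898 - z + 0.1989)^2
FOC: (2*6 + 2.0)*z = -2 + 2.0*(-0.9898 + 0.1989)
z^{k+1} = -0.2558
Step 3: u-update.
u^{k+1} = 0.1989 - 0.9898 + 0.2558 = -0.535
Step 4: Primal residual = |-0.9898 + 0.2558| = 0.7339


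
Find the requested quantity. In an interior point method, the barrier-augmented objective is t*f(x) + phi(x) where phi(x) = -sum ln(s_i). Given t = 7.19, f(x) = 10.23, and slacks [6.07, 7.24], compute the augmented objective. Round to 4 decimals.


Step 1: Compute log-barrier.
ln values: [1.8034, 1.9796]
phi = -(1.8034 + 1.9796) = -3.783
Step 2: Compute augmented objective.
t*f(x) = 7.19*10.23 = 73.5537
Total = 73.5537 - 3.783 = 69.7707


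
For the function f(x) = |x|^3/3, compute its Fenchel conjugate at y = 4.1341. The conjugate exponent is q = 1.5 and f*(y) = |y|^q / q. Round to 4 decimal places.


The conjugate exponent q satisfies 1/p + 1/q = 1.
p = 3, so q = 3/(3 - 1) = 1.5
|y|^q = 4.1341^1.5 = 8.4057
f*(4.1341) = 8.4057 / 1.5 = 5.6038


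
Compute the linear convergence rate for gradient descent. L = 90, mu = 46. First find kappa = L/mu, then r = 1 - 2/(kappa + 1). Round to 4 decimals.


Step 1: Compute the condition number.
kappa = L/mu = 90/46 = 1.9565
Step 2: Compute the convergence rate.
r = 1 - 2/(kappa + 1) = 1 - 2*mu/(L + mu) = (L - mu)/(L + mu) = 44/136 = 0.3235


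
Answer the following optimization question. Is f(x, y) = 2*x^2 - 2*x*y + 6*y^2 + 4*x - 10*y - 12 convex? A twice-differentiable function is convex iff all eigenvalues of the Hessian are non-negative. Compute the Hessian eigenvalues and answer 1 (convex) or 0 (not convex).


The Hessian of f(x,y) = 2*x^2 - 2*x*y + 6*y^2 + 4*x - 10*y - 12 is:
H = [[4, -2], [-2, 12]]
Trace = 4 + 12 = 16
Determinant = 4*12 - (-2)^2 = 44
Discriminant = (16)^2 - 4*44 = 80.0
Eigenvalues: lambda_1 = 3.5279, lambda_2 = 12.4721
The function is convex.

1


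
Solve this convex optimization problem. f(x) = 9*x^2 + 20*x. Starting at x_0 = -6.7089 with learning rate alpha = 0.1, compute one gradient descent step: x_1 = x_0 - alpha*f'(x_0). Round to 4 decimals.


We compute the gradient at x_0 and apply the update.
f'(x) = 18*x + 20
f'(-6.7089) = 18*-6.7089 + 20 = -100.7602
x_1 = -6.7089 - 0.1*-100.7602 = 3.3671


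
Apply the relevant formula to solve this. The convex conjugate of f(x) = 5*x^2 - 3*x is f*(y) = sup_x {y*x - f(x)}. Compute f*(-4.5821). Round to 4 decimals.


f*(y) = sup_x {y*x - a*x^2 - b*x} = sup_x {(y-b)*x - a*x^2}
FOC: (y - b) - 2a*x = 0 => x* = (y - b)/(2a)
x* = (-4.5821 + 3)/(2*5) = -0.1582
f*(-4.5821) = (y-b)^2/(4a) = (-4.5821 + 3)^2/(4*5)
= 2.503/20 = 0.1252


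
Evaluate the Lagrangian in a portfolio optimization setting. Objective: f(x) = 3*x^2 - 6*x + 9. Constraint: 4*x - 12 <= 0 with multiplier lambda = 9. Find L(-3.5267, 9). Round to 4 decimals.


Step 1: Evaluate f(x).
f(-3.5267) = 3*(-3.5267)^2 - 6*(-3.5267) + 9 = 67.473
Step 2: Evaluate g(x).
g(-3.5267) = 4*-3.5267 - 12 = -26.1068
Step 3: Compute Lagrangian.
L = 67.473 + 9*-26.1068 = -167.4882


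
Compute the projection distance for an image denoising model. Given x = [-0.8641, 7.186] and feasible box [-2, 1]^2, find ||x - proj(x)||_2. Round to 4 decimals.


Project each component onto [-2, 1].
clip(-0.8641) = -0.8641, clip(7.186) = 1.0
Projection = [-0.8641, 1.0]
Squared diffs: [0.0, 38.2666]
Distance = sqrt(38.2666) = 6.186


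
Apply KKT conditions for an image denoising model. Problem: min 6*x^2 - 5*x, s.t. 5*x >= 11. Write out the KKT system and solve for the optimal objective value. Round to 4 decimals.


Step 1: Try lambda = 0 (constraint inactive).
x_unc = 5/(2*6) = 0.4167
Check: 5*0.4167 = 2.0835 < 11 -- violated!
Step 2: Constraint must be active: 5*x = 11
x* = 11/5 = 2.2
lambda = (2*6*2.2 - 5)/5 = 4.28
Step 3: Compute optimal value.
f(x*) = 6*2.2^2 - 5*2.2 = 18.04


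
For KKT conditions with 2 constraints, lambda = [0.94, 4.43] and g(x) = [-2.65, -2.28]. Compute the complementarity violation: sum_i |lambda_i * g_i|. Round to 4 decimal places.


KKT complementary slackness check:
lambda_1 * g_1 = 0.94 * -2.65 = -2.491
lambda_2 * g_2 = 4.43 * -2.28 = -10.1004
Total violation = 2.491 + 10.1004 = 12.5914


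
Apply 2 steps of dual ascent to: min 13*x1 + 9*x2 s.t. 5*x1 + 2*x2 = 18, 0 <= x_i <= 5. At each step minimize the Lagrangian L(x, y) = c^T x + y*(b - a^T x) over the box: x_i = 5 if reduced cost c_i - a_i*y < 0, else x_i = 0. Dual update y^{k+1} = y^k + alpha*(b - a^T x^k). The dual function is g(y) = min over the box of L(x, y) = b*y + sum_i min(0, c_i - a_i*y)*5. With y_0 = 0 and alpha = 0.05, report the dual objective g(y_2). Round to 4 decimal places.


Dual ascent for LP: min 13*x1 + 9*x2, 5*x1 + 2*x2 = 18, 0 <= x_i <= 5
Step 1: y^k = 0.0, reduced costs: (13.0, 9.0)
  x^k = (0.0, 0.0), subgradient = b - a^T x = 18.0
  y^{k+1} = 0.0 + 0.05*18.0 = 0.9
Step 2: y^k = 0.9, reduced costs: (8.5, 7.2)
  x^k = (0.0, 0.0), subgradient = b - a^T x = 18.0
  y^{k+1} = 0.9 + 0.05*18.0 = 1.8
Dual objective at y_2 = 1.8: reduced costs (4.0, 5.4), box minimizer x = (0.0, 0.0)
g(y_2) = b*y + (c1 - a1*y)*x1 + (c2 - a2*y)*x2 = 18*1.8 + 4.0*0.0 + 5.4*0.0 = 32.4 + 0.0 + 0.0 = 32.4
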